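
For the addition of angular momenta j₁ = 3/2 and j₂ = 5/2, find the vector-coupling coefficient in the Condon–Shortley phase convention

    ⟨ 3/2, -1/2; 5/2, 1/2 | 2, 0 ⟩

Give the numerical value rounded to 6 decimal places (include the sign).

triangle: 2!·1!·3!/7! = 12/5040
(j±m)!: 1!·2!·3!·2!·2!·2! = 96
prefactor² = (2J+1)·Δ·N² = 8/7
  k=1: −1/(1!·1!·1!·2!·0!·1!) = -1/2
  k=2: +1/(2!·0!·0!·1!·1!·2!) = 1/4
Σ = -1/4  ⇒  CG² = 8/7·(-1/4)² = 1/14
CG = −√(1/14) = -0.267261

-0.267261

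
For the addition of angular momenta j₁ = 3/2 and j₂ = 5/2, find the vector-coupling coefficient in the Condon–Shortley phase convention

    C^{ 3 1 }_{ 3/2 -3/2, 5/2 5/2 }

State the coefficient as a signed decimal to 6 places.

−√(1/8) ≈ -0.353553

√[7·1!2!4!/8! · 0!3!5!0!4!2!] = √(288)
  +(−1)^1/∏(1,0,2,4,0,0)! = -1/48  (running -1/48)
⟨..|..⟩ = √(288)·(-1/48) = -0.353553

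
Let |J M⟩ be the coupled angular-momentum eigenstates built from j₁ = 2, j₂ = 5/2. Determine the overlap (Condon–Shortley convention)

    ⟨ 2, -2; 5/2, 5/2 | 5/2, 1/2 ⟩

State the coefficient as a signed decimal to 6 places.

+0.462910

√[6·2!2!3!/8! · 0!4!5!0!3!2!] = √(864/7)
  +(−1)^2/∏(2,0,2,3,0,0)! = 1/24  (running 1/24)
⟨..|..⟩ = √(864/7)·(1/24) = +0.462910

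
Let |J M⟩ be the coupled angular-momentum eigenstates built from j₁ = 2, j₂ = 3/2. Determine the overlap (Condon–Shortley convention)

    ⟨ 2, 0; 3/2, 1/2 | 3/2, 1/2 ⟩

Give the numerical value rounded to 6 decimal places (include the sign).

−√(1/5) ≈ -0.447214

triangle: 2!·2!·1!/6! = 4/720
(j±m)!: 2!·2!·2!·1!·2!·1! = 16
prefactor² = (2J+1)·Δ·N² = 16/45
  k=1: −1/(1!·1!·1!·1!·1!·0!) = -1
  k=2: +1/(2!·0!·0!·0!·2!·1!) = 1/4
Σ = -3/4  ⇒  CG² = 16/45·(-3/4)² = 1/5
CG = −√(1/5) = -0.447214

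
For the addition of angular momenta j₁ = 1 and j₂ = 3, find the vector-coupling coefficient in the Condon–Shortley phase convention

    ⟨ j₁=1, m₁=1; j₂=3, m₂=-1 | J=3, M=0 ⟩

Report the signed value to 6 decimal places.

+0.707107  (= +√(1/2))

triangle: 1!*1!*5!/8! = 120/40320
(j±m)!: 2!*0!*2!*4!*3!*3! = 3456
prefactor² = (2J+1)*Δ*N² = 72
  k=0: +1/(0!*1!*0!*2!*1!*3!) = 1/12
Σ = 1/12  ⇒  CG² = 72*1/12² = 1/2
CG = +√(1/2) = +0.707107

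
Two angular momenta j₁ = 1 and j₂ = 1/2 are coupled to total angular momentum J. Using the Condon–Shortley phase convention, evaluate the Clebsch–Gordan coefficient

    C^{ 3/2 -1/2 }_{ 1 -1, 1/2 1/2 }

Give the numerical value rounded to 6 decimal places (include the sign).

√[4·0!2!1!/4! · 0!2!1!0!1!2!] = √(4/3)
  +(−1)^0/∏(0,0,2,1,0,0)! = 1/2  (running 1/2)
⟨..|..⟩ = √(4/3)·(1/2) = +0.577350

+√(1/3) = +0.577350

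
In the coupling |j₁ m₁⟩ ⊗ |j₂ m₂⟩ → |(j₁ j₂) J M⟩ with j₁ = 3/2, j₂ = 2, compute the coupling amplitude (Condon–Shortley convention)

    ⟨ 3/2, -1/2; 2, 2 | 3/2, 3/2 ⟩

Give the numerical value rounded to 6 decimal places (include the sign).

+0.632456

triangle: 2!·1!·2!/6! = 4/720
(j±m)!: 1!·2!·4!·0!·3!·0! = 288
prefactor² = (2J+1)·Δ·N² = 32/5
  k=2: +1/(2!·0!·0!·2!·1!·0!) = 1/4
Σ = 1/4  ⇒  CG² = 32/5·1/4² = 2/5
CG = +√(2/5) = +0.632456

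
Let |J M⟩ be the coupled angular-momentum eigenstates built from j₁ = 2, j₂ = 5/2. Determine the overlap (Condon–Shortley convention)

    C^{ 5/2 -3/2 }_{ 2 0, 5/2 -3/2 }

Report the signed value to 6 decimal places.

√[6·2!2!3!/8! · 2!2!1!4!1!4!] = √(288/35)
  +(−1)^0/∏(0,2,2,1,0,2)! = 1/8  (running 1/8)
  +(−1)^1/∏(1,1,1,0,1,3)! = -1/6  (running -1/24)
⟨..|..⟩ = √(288/35)·(-1/24) = -0.119523

−√(1/70) = -0.119523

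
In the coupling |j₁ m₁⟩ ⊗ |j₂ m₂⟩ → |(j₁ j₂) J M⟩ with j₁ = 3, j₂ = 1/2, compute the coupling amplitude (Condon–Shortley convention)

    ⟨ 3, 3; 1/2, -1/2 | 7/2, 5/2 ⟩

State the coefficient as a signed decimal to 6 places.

+0.377964

triangle: 0!×6!×1!/8! = 720/40320
(j±m)!: 6!×0!×0!×1!×6!×1! = 518400
prefactor² = (2J+1)×Δ×N² = 518400/7
  k=0: +1/(0!×0!×0!×0!×6!×1!) = 1/720
Σ = 1/720  ⇒  CG² = 518400/7×1/720² = 1/7
CG = +√(1/7) = +0.377964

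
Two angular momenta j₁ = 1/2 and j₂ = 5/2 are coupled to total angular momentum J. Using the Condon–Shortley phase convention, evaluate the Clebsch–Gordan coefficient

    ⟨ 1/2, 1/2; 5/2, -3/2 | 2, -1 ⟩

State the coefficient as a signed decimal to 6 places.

+√(2/3) = +0.816497

√[5·1!0!4!/6! · 1!0!1!4!1!3!] = √(24)
  +(−1)^0/∏(0,1,0,1,0,3)! = 1/6  (running 1/6)
⟨..|..⟩ = √(24)·(1/6) = +0.816497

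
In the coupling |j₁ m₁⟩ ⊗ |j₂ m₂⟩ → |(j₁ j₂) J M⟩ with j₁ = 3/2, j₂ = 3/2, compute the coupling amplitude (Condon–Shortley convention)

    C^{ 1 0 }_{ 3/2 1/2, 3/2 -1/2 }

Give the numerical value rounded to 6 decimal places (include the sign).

j₁+j₂−J=2  J+j₁−j₂=1  J−j₁+j₂=1  j₁+j₂+J+1=5
(j₁±m₁, j₂±m₂, J±M) = (2,1,1,2,1,1)
P² = 1/5
sum k=0..1:
  [0] +1/2 = 1/2
  [1] −1/1 = -1
S = -1/2
C² = P²·S² = 1/20 ; C = -0.223607

−√(1/20) = -0.223607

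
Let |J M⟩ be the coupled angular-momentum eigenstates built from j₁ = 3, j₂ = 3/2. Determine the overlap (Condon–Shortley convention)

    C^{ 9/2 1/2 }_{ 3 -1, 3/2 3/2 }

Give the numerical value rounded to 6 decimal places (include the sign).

triangle: 0!×6!×3!/10! = 4320/3628800
(j±m)!: 2!×4!×3!×0!×5!×4! = 829440
prefactor² = (2J+1)×Δ×N² = 69120/7
  k=0: +1/(0!×0!×4!×3!×2!×0!) = 1/288
Σ = 1/288  ⇒  CG² = 69120/7×1/288² = 5/42
CG = +√(5/42) = +0.345033

+√(5/42) ≈ +0.345033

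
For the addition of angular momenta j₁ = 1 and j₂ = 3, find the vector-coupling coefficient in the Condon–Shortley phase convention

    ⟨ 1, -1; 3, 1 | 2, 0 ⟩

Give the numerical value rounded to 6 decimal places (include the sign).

+0.534522  (= +√(2/7))

√[5·2!0!4!/7! · 0!2!4!2!2!2!] = √(128/7)
  +(−1)^2/∏(2,0,0,2,0,2)! = 1/8  (running 1/8)
⟨..|..⟩ = √(128/7)·(1/8) = +0.534522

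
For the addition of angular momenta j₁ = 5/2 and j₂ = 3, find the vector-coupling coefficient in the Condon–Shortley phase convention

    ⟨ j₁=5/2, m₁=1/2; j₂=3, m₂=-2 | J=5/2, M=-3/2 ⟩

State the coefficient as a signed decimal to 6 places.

-0.267261

j₁+j₂−J=3  J+j₁−j₂=2  J−j₁+j₂=3  j₁+j₂+J+1=9
(j₁±m₁, j₂±m₂, J±M) = (3,2,1,5,1,4)
P² = 288/7
sum k=0..1:
  [0] +1/24 = 1/24
  [1] −1/12 = -1/12
S = -1/24
C² = P²·S² = 1/14 ; C = -0.267261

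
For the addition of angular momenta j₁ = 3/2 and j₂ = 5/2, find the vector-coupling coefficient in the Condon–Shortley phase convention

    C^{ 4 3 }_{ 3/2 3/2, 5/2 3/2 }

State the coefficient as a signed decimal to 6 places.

j₁+j₂−J=0  J+j₁−j₂=3  J−j₁+j₂=5  j₁+j₂+J+1=9
(j₁±m₁, j₂±m₂, J±M) = (3,0,4,1,7,1)
P² = 12960
sum k=0..0:
  [0] +1/144 = 1/144
S = 1/144
C² = P²·S² = 5/8 ; C = +0.790569

+0.790569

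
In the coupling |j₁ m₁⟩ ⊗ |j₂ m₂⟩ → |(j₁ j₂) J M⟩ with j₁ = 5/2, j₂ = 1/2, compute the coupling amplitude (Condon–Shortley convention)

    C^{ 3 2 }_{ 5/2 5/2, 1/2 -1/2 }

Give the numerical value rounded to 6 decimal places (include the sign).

+0.408248  (= +√(1/6))

j₁+j₂−J=0  J+j₁−j₂=5  J−j₁+j₂=1  j₁+j₂+J+1=7
(j₁±m₁, j₂±m₂, J±M) = (5,0,0,1,5,1)
P² = 2400
sum k=0..0:
  [0] +1/120 = 1/120
S = 1/120
C² = P²·S² = 1/6 ; C = +0.408248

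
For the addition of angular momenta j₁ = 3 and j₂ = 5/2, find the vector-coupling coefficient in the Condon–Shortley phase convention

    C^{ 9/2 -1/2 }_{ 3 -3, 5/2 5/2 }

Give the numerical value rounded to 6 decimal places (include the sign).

triangle: 1!*5!*4!/11! = 2880/39916800
(j±m)!: 0!*6!*5!*0!*4!*5! = 248832000
prefactor² = (2J+1)*Δ*N² = 13824000/77
  k=1: −1/(1!*0!*5!*4!*0!*0!) = -1/2880
Σ = -1/2880  ⇒  CG² = 13824000/77*(-1/2880)² = 5/231
CG = −√(5/231) = -0.147122

−√(5/231) ≈ -0.147122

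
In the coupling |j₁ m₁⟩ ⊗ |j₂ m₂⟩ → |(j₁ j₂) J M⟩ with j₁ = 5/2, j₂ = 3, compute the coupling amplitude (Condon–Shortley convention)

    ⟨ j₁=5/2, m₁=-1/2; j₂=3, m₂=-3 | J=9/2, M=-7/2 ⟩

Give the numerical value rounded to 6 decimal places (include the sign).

√[10·1!4!5!/11! · 2!3!0!6!1!8!] = √(2764800/11)
  +(−1)^0/∏(0,1,3,0,1,5)! = 1/720  (running 1/720)
⟨..|..⟩ = √(2764800/11)·(1/720) = +0.696311

+0.696311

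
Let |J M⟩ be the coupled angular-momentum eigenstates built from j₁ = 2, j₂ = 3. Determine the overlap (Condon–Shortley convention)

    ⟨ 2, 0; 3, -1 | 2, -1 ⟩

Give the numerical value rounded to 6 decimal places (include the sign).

-0.377964

√[5·3!1!3!/8! · 2!2!2!4!1!3!] = √(36/7)
  +(−1)^1/∏(1,2,1,1,0,2)! = -1/4  (running -1/4)
  +(−1)^2/∏(2,1,0,0,1,3)! = 1/12  (running -1/6)
⟨..|..⟩ = √(36/7)·(-1/6) = -0.377964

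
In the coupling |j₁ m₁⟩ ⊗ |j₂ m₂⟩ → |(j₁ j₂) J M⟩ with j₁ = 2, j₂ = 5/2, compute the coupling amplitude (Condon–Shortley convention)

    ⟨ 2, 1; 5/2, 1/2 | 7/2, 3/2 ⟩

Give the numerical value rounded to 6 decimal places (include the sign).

+0.308607  (= +√(2/21))

triangle: 1!·3!·4!/9! = 144/362880
(j±m)!: 3!·1!·3!·2!·5!·2! = 17280
prefactor² = (2J+1)·Δ·N² = 384/7
  k=0: +1/(0!·1!·1!·3!·2!·1!) = 1/12
  k=1: −1/(1!·0!·0!·2!·3!·2!) = -1/24
Σ = 1/24  ⇒  CG² = 384/7·1/24² = 2/21
CG = +√(2/21) = +0.308607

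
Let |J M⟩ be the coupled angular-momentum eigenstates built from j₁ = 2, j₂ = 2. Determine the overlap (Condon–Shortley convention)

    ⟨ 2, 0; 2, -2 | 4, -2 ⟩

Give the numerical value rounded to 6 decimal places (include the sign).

√[9·0!4!4!/9! · 2!2!0!4!2!6!] = √(13824/7)
  +(−1)^0/∏(0,0,2,0,2,4)! = 1/96  (running 1/96)
⟨..|..⟩ = √(13824/7)·(1/96) = +0.462910

+0.462910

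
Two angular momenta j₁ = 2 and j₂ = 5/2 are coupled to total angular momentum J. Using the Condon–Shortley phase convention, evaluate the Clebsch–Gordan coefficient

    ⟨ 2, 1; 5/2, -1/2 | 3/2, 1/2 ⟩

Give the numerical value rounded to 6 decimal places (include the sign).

−√(5/21) = -0.487950

triangle: 3!·1!·2!/7! = 12/5040
(j±m)!: 3!·1!·2!·3!·2!·1! = 144
prefactor² = (2J+1)·Δ·N² = 48/35
  k=0: +1/(0!·3!·1!·2!·0!·0!) = 1/12
  k=1: −1/(1!·2!·0!·1!·1!·1!) = -1/2
Σ = -5/12  ⇒  CG² = 48/35·(-5/12)² = 5/21
CG = −√(5/21) = -0.487950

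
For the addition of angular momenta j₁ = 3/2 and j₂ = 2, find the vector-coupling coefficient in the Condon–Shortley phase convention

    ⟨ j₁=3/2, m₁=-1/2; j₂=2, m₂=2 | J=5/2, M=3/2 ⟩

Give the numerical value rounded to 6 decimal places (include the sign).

−√(16/35) ≈ -0.676123

√[6·1!2!3!/7! · 1!2!4!0!4!1!] = √(576/35)
  +(−1)^1/∏(1,0,1,3,1,0)! = -1/6  (running -1/6)
⟨..|..⟩ = √(576/35)·(-1/6) = -0.676123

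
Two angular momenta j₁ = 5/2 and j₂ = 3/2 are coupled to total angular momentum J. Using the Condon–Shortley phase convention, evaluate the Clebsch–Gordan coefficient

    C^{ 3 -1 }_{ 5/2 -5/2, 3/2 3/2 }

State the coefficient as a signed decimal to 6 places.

j₁+j₂−J=1  J+j₁−j₂=4  J−j₁+j₂=2  j₁+j₂+J+1=8
(j₁±m₁, j₂±m₂, J±M) = (0,5,3,0,2,4)
P² = 288
sum k=1..1:
  [1] −1/48 = -1/48
S = -1/48
C² = P²·S² = 1/8 ; C = -0.353553

−√(1/8) ≈ -0.353553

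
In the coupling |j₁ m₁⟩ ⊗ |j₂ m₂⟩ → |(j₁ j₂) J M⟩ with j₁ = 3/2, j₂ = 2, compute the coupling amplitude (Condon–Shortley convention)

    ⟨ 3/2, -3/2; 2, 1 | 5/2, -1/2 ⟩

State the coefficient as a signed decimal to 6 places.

−√(27/70) ≈ -0.621059

j₁+j₂−J=1  J+j₁−j₂=2  J−j₁+j₂=3  j₁+j₂+J+1=7
(j₁±m₁, j₂±m₂, J±M) = (0,3,3,1,2,3)
P² = 216/35
sum k=1..1:
  [1] −1/4 = -1/4
S = -1/4
C² = P²·S² = 27/70 ; C = -0.621059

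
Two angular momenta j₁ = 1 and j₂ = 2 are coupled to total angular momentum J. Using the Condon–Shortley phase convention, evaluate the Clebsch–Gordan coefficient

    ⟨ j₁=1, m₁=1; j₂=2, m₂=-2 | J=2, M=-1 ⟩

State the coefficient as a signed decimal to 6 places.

j₁+j₂−J=1  J+j₁−j₂=1  J−j₁+j₂=3  j₁+j₂+J+1=6
(j₁±m₁, j₂±m₂, J±M) = (2,0,0,4,1,3)
P² = 12
sum k=0..0:
  [0] +1/6 = 1/6
S = 1/6
C² = P²·S² = 1/3 ; C = +0.577350

+√(1/3) = +0.577350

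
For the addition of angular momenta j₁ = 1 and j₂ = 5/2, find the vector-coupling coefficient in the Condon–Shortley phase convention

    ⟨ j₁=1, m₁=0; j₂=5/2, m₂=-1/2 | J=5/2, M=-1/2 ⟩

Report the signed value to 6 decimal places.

j₁+j₂−J=1  J+j₁−j₂=1  J−j₁+j₂=4  j₁+j₂+J+1=7
(j₁±m₁, j₂±m₂, J±M) = (1,1,2,3,2,3)
P² = 144/35
sum k=0..1:
  [0] +1/4 = 1/4
  [1] −1/6 = -1/6
S = 1/12
C² = P²·S² = 1/35 ; C = +0.169031

+0.169031  (= +√(1/35))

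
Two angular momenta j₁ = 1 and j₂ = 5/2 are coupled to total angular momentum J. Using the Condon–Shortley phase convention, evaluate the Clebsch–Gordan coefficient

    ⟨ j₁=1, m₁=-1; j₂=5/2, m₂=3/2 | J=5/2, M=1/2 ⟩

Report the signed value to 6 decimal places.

triangle: 1!·1!·4!/7! = 24/5040
(j±m)!: 0!·2!·4!·1!·3!·2! = 576
prefactor² = (2J+1)·Δ·N² = 576/35
  k=1: −1/(1!·0!·1!·3!·0!·1!) = -1/6
Σ = -1/6  ⇒  CG² = 576/35·(-1/6)² = 16/35
CG = −√(16/35) = -0.676123

-0.676123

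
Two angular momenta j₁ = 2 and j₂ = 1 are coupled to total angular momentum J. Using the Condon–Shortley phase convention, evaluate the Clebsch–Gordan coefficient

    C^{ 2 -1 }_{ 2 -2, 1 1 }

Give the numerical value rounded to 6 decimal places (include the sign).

j₁+j₂−J=1  J+j₁−j₂=3  J−j₁+j₂=1  j₁+j₂+J+1=6
(j₁±m₁, j₂±m₂, J±M) = (0,4,2,0,1,3)
P² = 12
sum k=1..1:
  [1] −1/6 = -1/6
S = -1/6
C² = P²·S² = 1/3 ; C = -0.577350

-0.577350  (= −√(1/3))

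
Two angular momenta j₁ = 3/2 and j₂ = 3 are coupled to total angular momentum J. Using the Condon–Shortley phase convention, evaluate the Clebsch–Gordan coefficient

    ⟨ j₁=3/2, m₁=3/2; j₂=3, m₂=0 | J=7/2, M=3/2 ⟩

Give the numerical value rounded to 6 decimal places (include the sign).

√[8·1!2!5!/9! · 3!0!3!3!5!2!] = √(1920/7)
  +(−1)^0/∏(0,1,0,3,2,2)! = 1/24  (running 1/24)
⟨..|..⟩ = √(1920/7)·(1/24) = +0.690066

+0.690066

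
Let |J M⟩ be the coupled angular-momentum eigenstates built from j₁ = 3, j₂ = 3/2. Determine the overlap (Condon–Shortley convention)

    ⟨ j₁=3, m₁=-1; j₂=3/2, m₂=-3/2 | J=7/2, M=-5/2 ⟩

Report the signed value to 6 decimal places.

+0.690066  (= +√(10/21))

√[8·1!5!2!/9! · 2!4!0!3!1!6!] = √(7680/7)
  +(−1)^0/∏(0,1,4,0,1,2)! = 1/48  (running 1/48)
⟨..|..⟩ = √(7680/7)·(1/48) = +0.690066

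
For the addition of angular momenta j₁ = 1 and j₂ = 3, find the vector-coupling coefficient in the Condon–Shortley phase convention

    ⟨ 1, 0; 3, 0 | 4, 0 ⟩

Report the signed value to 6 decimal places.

√[9·0!2!6!/9! · 1!1!3!3!4!4!] = √(5184/7)
  +(−1)^0/∏(0,0,1,3,1,3)! = 1/36  (running 1/36)
⟨..|..⟩ = √(5184/7)·(1/36) = +0.755929

+0.755929  (= +√(4/7))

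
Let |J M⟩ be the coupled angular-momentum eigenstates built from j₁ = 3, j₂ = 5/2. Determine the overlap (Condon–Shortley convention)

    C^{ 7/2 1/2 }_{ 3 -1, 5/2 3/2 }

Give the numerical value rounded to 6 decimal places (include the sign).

√[8·2!4!3!/10! · 2!4!4!1!4!3!] = √(18432/175)
  +(−1)^1/∏(1,1,3,3,1,0)! = -1/36  (running -1/36)
  +(−1)^2/∏(2,0,2,2,2,1)! = 1/16  (running 5/144)
⟨..|..⟩ = √(18432/175)·(5/144) = +0.356348

+0.356348  (= +√(8/63))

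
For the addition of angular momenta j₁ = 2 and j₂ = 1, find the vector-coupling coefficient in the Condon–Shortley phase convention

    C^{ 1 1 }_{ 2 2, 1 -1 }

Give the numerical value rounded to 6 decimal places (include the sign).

+0.774597

√[3·2!2!0!/5! · 4!0!0!2!2!0!] = √(48/5)
  +(−1)^0/∏(0,2,0,0,2,0)! = 1/4  (running 1/4)
⟨..|..⟩ = √(48/5)·(1/4) = +0.774597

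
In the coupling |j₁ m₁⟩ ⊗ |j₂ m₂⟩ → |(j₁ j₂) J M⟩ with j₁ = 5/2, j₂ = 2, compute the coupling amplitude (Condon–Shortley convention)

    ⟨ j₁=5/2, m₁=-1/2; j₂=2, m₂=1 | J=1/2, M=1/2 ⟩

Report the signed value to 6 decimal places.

−√(2/15) = -0.365148

triangle: 4!×1!×0!/6! = 24/720
(j±m)!: 2!×3!×3!×1!×1!×0! = 72
prefactor² = (2J+1)×Δ×N² = 24/5
  k=3: −1/(3!×1!×0!×0!×1!×0!) = -1/6
Σ = -1/6  ⇒  CG² = 24/5×(-1/6)² = 2/15
CG = −√(2/15) = -0.365148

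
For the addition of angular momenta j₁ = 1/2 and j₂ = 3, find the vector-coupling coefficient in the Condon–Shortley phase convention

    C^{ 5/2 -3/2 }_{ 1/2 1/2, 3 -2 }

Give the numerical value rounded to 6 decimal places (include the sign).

+√(5/7) = +0.845154

triangle: 1!*0!*5!/7! = 120/5040
(j±m)!: 1!*0!*1!*5!*1!*4! = 2880
prefactor² = (2J+1)*Δ*N² = 2880/7
  k=0: +1/(0!*1!*0!*1!*0!*4!) = 1/24
Σ = 1/24  ⇒  CG² = 2880/7*1/24² = 5/7
CG = +√(5/7) = +0.845154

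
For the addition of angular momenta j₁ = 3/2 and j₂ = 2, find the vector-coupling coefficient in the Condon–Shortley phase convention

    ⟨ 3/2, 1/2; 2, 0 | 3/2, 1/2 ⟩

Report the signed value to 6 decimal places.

triangle: 2!·1!·2!/6! = 4/720
(j±m)!: 2!·1!·2!·2!·2!·1! = 16
prefactor² = (2J+1)·Δ·N² = 16/45
  k=0: +1/(0!·2!·1!·2!·0!·0!) = 1/4
  k=1: −1/(1!·1!·0!·1!·1!·1!) = -1
Σ = -3/4  ⇒  CG² = 16/45·(-3/4)² = 1/5
CG = −√(1/5) = -0.447214

−√(1/5) = -0.447214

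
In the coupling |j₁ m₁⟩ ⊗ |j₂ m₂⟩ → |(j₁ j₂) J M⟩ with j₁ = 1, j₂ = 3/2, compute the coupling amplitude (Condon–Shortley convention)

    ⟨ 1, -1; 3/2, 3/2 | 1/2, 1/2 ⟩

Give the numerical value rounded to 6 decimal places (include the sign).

√[2·2!0!1!/4! · 0!2!3!0!1!0!] = √(2)
  +(−1)^2/∏(2,0,0,1,0,0)! = 1/2  (running 1/2)
⟨..|..⟩ = √(2)·(1/2) = +0.707107

+0.707107  (= +√(1/2))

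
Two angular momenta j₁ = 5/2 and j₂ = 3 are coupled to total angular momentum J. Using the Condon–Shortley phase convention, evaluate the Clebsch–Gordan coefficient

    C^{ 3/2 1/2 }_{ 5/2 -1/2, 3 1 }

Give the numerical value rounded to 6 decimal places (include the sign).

-0.097590  (= −√(1/105))

triangle: 4!*1!*2!/8! = 48/40320
(j±m)!: 2!*3!*4!*2!*2!*1! = 1152
prefactor² = (2J+1)*Δ*N² = 192/35
  k=2: +1/(2!*2!*1!*2!*0!*0!) = 1/8
  k=3: −1/(3!*1!*0!*1!*1!*1!) = -1/6
Σ = -1/24  ⇒  CG² = 192/35*(-1/24)² = 1/105
CG = −√(1/105) = -0.097590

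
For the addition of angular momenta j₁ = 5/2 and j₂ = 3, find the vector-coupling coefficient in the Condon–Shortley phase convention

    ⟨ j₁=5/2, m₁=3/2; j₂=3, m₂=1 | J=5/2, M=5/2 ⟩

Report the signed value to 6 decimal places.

j₁+j₂−J=3  J+j₁−j₂=2  J−j₁+j₂=3  j₁+j₂+J+1=9
(j₁±m₁, j₂±m₂, J±M) = (4,1,4,2,5,0)
P² = 1152/7
sum k=1..1:
  [1] −1/24 = -1/24
S = -1/24
C² = P²·S² = 2/7 ; C = -0.534522

−√(2/7) = -0.534522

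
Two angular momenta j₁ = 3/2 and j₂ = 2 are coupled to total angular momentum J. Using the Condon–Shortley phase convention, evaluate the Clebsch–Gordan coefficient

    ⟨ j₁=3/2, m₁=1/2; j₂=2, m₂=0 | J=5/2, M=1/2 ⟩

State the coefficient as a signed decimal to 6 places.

√[6·1!2!3!/7! · 2!1!2!2!3!2!] = √(48/35)
  +(−1)^0/∏(0,1,1,2,1,1)! = 1/2  (running 1/2)
  +(−1)^1/∏(1,0,0,1,2,2)! = -1/4  (running 1/4)
⟨..|..⟩ = √(48/35)·(1/4) = +0.292770

+√(3/35) ≈ +0.292770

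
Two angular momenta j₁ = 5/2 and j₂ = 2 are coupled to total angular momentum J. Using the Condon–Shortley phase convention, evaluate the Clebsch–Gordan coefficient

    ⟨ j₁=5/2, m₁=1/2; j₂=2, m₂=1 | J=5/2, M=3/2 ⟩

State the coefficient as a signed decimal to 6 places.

√[6·2!3!2!/8! · 3!2!3!1!4!1!] = √(216/35)
  +(−1)^1/∏(1,1,1,2,2,0)! = -1/4  (running -1/4)
  +(−1)^2/∏(2,0,0,1,3,1)! = 1/12  (running -1/6)
⟨..|..⟩ = √(216/35)·(-1/6) = -0.414039

−√(6/35) ≈ -0.414039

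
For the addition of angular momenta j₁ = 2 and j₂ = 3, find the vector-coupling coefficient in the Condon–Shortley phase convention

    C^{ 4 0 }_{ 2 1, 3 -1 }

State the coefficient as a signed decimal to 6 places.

j₁+j₂−J=1  J+j₁−j₂=3  J−j₁+j₂=5  j₁+j₂+J+1=10
(j₁±m₁, j₂±m₂, J±M) = (3,1,2,4,4,4)
P² = 10368/35
sum k=0..1:
  [0] +1/24 = 1/24
  [1] −1/144 = -1/144
S = 5/144
C² = P²·S² = 5/14 ; C = +0.597614

+0.597614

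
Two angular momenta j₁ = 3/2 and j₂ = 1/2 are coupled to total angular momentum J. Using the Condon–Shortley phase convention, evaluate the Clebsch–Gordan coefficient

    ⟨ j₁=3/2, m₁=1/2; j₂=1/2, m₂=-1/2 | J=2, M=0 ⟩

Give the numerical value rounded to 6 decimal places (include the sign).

j₁+j₂−J=0  J+j₁−j₂=3  J−j₁+j₂=1  j₁+j₂+J+1=5
(j₁±m₁, j₂±m₂, J±M) = (2,1,0,1,2,2)
P² = 2
sum k=0..0:
  [0] +1/2 = 1/2
S = 1/2
C² = P²·S² = 1/2 ; C = +0.707107

+0.707107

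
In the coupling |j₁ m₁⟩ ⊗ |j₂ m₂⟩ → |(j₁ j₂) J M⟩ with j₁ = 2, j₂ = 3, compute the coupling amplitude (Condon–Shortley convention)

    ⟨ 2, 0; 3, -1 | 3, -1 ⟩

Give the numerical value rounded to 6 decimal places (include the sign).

-0.387298  (= −√(3/20))

triangle: 2!×2!×4!/9! = 96/362880
(j±m)!: 2!×2!×2!×4!×2!×4! = 9216
prefactor² = (2J+1)×Δ×N² = 256/15
  k=0: +1/(0!×2!×2!×2!×0!×2!) = 1/16
  k=1: −1/(1!×1!×1!×1!×1!×3!) = -1/6
  k=2: +1/(2!×0!×0!×0!×2!×4!) = 1/96
Σ = -3/32  ⇒  CG² = 256/15×(-3/32)² = 3/20
CG = −√(3/20) = -0.387298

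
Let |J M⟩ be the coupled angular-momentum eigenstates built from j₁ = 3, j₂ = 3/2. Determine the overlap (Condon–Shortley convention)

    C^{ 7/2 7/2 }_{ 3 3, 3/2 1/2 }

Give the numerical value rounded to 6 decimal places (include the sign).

triangle: 1!·5!·2!/9! = 240/362880
(j±m)!: 6!·0!·2!·1!·7!·0! = 7257600
prefactor² = (2J+1)·Δ·N² = 38400
  k=0: +1/(0!·1!·0!·2!·5!·0!) = 1/240
Σ = 1/240  ⇒  CG² = 38400·1/240² = 2/3
CG = +√(2/3) = +0.816497

+0.816497  (= +√(2/3))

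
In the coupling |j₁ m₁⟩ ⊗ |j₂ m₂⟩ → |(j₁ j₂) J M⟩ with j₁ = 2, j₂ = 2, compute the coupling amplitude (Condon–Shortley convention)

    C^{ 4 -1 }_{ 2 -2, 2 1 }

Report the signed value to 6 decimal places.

+√(1/14) ≈ +0.267261

√[9·0!4!4!/9! · 0!4!3!1!3!5!] = √(10368/7)
  +(−1)^0/∏(0,0,4,3,0,1)! = 1/144  (running 1/144)
⟨..|..⟩ = √(10368/7)·(1/144) = +0.267261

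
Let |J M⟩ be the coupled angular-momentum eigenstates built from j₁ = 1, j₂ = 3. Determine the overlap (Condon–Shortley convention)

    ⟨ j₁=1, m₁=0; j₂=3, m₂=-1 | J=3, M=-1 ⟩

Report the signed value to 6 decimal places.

j₁+j₂−J=1  J+j₁−j₂=1  J−j₁+j₂=5  j₁+j₂+J+1=8
(j₁±m₁, j₂±m₂, J±M) = (1,1,2,4,2,4)
P² = 48
sum k=0..1:
  [0] +1/12 = 1/12
  [1] −1/24 = -1/24
S = 1/24
C² = P²·S² = 1/12 ; C = +0.288675

+0.288675  (= +√(1/12))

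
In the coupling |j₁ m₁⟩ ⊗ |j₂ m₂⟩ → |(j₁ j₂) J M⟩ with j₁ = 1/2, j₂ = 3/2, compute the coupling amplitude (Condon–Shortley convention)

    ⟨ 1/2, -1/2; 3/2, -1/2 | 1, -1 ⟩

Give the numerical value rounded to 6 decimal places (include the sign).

triangle: 1!·0!·2!/4! = 2/24
(j±m)!: 0!·1!·1!·2!·0!·2! = 4
prefactor² = (2J+1)·Δ·N² = 1
  k=1: −1/(1!·0!·0!·0!·0!·2!) = -1/2
Σ = -1/2  ⇒  CG² = 1·(-1/2)² = 1/4
CG = −√(1/4) = -0.500000

−√(1/4) = -0.500000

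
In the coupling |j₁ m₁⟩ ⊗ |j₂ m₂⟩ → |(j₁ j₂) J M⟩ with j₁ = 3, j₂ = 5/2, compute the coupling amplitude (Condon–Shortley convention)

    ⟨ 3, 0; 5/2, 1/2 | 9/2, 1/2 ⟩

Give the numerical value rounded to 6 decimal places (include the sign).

triangle: 1!×5!×4!/11! = 2880/39916800
(j±m)!: 3!×3!×3!×2!×5!×4! = 1244160
prefactor² = (2J+1)×Δ×N² = 69120/77
  k=0: +1/(0!×1!×3!×3!×2!×1!) = 1/72
  k=1: −1/(1!×0!×2!×2!×3!×2!) = -1/48
Σ = -1/144  ⇒  CG² = 69120/77×(-1/144)² = 10/231
CG = −√(10/231) = -0.208063

−√(10/231) = -0.208063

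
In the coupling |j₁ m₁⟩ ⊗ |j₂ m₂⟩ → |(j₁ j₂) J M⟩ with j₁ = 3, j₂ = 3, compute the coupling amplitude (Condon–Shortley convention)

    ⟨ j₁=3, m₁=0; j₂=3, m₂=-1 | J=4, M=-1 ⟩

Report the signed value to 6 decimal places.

√[9·2!4!4!/11! · 3!3!2!4!3!5!] = √(124416/385)
  +(−1)^0/∏(0,2,3,2,1,2)! = 1/48  (running 1/48)
  +(−1)^1/∏(1,1,2,1,2,3)! = -1/24  (running -1/48)
  +(−1)^2/∏(2,0,1,0,3,4)! = 1/288  (running -5/288)
⟨..|..⟩ = √(124416/385)·(-5/288) = -0.312094

−√(15/154) ≈ -0.312094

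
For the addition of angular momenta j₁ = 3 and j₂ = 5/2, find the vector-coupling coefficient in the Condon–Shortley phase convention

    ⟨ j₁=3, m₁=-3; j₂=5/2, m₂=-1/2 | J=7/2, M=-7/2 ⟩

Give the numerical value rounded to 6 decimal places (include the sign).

+0.577350

√[8·2!4!3!/10! · 0!6!2!3!0!7!] = √(27648)
  +(−1)^2/∏(2,0,4,0,0,3)! = 1/288  (running 1/288)
⟨..|..⟩ = √(27648)·(1/288) = +0.577350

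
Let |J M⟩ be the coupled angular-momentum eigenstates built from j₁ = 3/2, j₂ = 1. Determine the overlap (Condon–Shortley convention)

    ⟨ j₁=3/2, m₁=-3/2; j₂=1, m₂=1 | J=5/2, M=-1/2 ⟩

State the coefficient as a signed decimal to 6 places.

√[6·0!3!2!/6! · 0!3!2!0!2!3!] = √(72/5)
  +(−1)^0/∏(0,0,3,2,0,0)! = 1/12  (running 1/12)
⟨..|..⟩ = √(72/5)·(1/12) = +0.316228

+0.316228  (= +√(1/10))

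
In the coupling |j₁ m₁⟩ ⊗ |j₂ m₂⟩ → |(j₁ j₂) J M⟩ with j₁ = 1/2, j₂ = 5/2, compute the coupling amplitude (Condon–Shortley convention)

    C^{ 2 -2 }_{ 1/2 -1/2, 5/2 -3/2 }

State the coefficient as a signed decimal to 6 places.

−√(1/6) ≈ -0.408248

√[5·1!0!4!/6! · 0!1!1!4!0!4!] = √(96)
  +(−1)^1/∏(1,0,0,0,0,4)! = -1/24  (running -1/24)
⟨..|..⟩ = √(96)·(-1/24) = -0.408248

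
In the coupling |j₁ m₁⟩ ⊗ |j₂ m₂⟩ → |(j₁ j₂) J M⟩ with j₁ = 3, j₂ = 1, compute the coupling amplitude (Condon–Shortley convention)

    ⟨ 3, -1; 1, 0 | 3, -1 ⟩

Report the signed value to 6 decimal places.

√[7·1!5!1!/8! · 2!4!1!1!2!4!] = √(48)
  +(−1)^0/∏(0,1,4,1,1,0)! = 1/24  (running 1/24)
  +(−1)^1/∏(1,0,3,0,2,1)! = -1/12  (running -1/24)
⟨..|..⟩ = √(48)·(-1/24) = -0.288675

-0.288675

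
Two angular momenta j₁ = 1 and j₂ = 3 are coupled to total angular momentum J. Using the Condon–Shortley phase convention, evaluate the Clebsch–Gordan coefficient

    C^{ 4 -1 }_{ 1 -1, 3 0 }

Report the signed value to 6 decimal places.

+0.597614  (= +√(5/14))

j₁+j₂−J=0  J+j₁−j₂=2  J−j₁+j₂=6  j₁+j₂+J+1=9
(j₁±m₁, j₂±m₂, J±M) = (0,2,3,3,3,5)
P² = 12960/7
sum k=0..0:
  [0] +1/72 = 1/72
S = 1/72
C² = P²·S² = 5/14 ; C = +0.597614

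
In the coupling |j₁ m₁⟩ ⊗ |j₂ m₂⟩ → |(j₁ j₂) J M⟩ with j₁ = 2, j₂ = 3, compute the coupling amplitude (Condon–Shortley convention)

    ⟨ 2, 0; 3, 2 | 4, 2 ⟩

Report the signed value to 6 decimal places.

√[9·1!3!5!/10! · 2!2!5!1!6!2!] = √(8640/7)
  +(−1)^0/∏(0,1,2,5,1,0)! = 1/240  (running 1/240)
  +(−1)^1/∏(1,0,1,4,2,1)! = -1/48  (running -1/60)
⟨..|..⟩ = √(8640/7)·(-1/60) = -0.585540

-0.585540  (= −√(12/35))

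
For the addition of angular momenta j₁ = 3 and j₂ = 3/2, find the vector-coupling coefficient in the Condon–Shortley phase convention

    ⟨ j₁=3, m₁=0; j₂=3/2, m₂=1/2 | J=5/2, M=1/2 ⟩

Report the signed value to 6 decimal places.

-0.414039

triangle: 2!*4!*1!/8! = 48/40320
(j±m)!: 3!*3!*2!*1!*3!*2! = 864
prefactor² = (2J+1)*Δ*N² = 216/35
  k=1: −1/(1!*1!*2!*1!*2!*0!) = -1/4
  k=2: +1/(2!*0!*1!*0!*3!*1!) = 1/12
Σ = -1/6  ⇒  CG² = 216/35*(-1/6)² = 6/35
CG = −√(6/35) = -0.414039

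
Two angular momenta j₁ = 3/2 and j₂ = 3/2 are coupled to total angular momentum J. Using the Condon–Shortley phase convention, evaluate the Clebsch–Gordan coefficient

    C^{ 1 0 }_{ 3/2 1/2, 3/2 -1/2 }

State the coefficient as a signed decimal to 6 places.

triangle: 2!×1!×1!/5! = 2/120
(j±m)!: 2!×1!×1!×2!×1!×1! = 4
prefactor² = (2J+1)×Δ×N² = 1/5
  k=0: +1/(0!×2!×1!×1!×0!×0!) = 1/2
  k=1: −1/(1!×1!×0!×0!×1!×1!) = -1
Σ = -1/2  ⇒  CG² = 1/5×(-1/2)² = 1/20
CG = −√(1/20) = -0.223607

-0.223607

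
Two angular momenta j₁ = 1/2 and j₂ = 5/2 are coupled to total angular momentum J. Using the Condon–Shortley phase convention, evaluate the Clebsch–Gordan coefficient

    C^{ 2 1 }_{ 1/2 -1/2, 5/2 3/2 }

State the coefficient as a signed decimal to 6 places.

j₁+j₂−J=1  J+j₁−j₂=0  J−j₁+j₂=4  j₁+j₂+J+1=6
(j₁±m₁, j₂±m₂, J±M) = (0,1,4,1,3,1)
P² = 24
sum k=1..1:
  [1] −1/6 = -1/6
S = -1/6
C² = P²·S² = 2/3 ; C = -0.816497

-0.816497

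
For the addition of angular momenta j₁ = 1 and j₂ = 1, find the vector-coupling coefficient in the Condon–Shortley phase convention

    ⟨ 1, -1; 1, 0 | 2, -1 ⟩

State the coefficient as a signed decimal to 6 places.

+0.707107

√[5·0!2!2!/5! · 0!2!1!1!1!3!] = √(2)
  +(−1)^0/∏(0,0,2,1,0,1)! = 1/2  (running 1/2)
⟨..|..⟩ = √(2)·(1/2) = +0.707107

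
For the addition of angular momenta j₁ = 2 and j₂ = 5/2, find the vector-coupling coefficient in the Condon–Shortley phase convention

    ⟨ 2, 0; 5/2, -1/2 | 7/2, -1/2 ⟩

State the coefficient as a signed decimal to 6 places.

triangle: 1!*3!*4!/9! = 144/362880
(j±m)!: 2!*2!*2!*3!*3!*4! = 6912
prefactor² = (2J+1)*Δ*N² = 768/35
  k=0: +1/(0!*1!*2!*2!*1!*2!) = 1/8
  k=1: −1/(1!*0!*1!*1!*2!*3!) = -1/12
Σ = 1/24  ⇒  CG² = 768/35*1/24² = 4/105
CG = +√(4/105) = +0.195180

+0.195180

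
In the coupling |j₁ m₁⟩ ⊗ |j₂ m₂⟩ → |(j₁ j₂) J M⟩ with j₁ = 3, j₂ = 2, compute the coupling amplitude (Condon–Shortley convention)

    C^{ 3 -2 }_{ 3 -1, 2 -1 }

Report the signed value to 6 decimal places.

√[7·2!4!2!/9! · 2!4!1!3!1!5!] = √(64)
  +(−1)^0/∏(0,2,4,1,0,1)! = 1/48  (running 1/48)
  +(−1)^1/∏(1,1,3,0,1,2)! = -1/12  (running -1/16)
⟨..|..⟩ = √(64)·(-1/16) = -0.500000

-0.500000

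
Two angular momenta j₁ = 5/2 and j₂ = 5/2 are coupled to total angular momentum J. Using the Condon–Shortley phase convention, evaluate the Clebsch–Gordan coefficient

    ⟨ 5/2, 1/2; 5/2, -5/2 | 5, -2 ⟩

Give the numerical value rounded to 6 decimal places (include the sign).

+0.288675  (= +√(1/12))

j₁+j₂−J=0  J+j₁−j₂=5  J−j₁+j₂=5  j₁+j₂+J+1=11
(j₁±m₁, j₂±m₂, J±M) = (3,2,0,5,3,7)
P² = 172800
sum k=0..0:
  [0] +1/1440 = 1/1440
S = 1/1440
C² = P²·S² = 1/12 ; C = +0.288675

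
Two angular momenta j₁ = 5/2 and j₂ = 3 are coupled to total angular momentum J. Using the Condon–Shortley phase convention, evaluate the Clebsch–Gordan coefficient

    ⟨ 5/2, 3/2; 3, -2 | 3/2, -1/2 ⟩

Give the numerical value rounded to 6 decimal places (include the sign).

triangle: 4!*1!*2!/8! = 48/40320
(j±m)!: 4!*1!*1!*5!*1!*2! = 5760
prefactor² = (2J+1)*Δ*N² = 192/7
  k=0: +1/(0!*4!*1!*1!*0!*1!) = 1/24
  k=1: −1/(1!*3!*0!*0!*1!*2!) = -1/12
Σ = -1/24  ⇒  CG² = 192/7*(-1/24)² = 1/21
CG = −√(1/21) = -0.218218

−√(1/21) ≈ -0.218218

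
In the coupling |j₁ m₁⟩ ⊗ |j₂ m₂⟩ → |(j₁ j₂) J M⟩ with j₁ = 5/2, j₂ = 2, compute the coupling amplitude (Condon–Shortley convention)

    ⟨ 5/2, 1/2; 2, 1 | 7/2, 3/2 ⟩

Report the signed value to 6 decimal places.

−√(2/21) = -0.308607

j₁+j₂−J=1  J+j₁−j₂=4  J−j₁+j₂=3  j₁+j₂+J+1=9
(j₁±m₁, j₂±m₂, J±M) = (3,2,3,1,5,2)
P² = 384/7
sum k=0..1:
  [0] +1/24 = 1/24
  [1] −1/12 = -1/12
S = -1/24
C² = P²·S² = 2/21 ; C = -0.308607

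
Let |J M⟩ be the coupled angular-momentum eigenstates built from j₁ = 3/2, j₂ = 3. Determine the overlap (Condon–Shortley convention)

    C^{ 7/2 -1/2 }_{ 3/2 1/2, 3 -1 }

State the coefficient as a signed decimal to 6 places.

+√(2/7) ≈ +0.534522

triangle: 1!*2!*5!/9! = 240/362880
(j±m)!: 2!*1!*2!*4!*3!*4! = 13824
prefactor² = (2J+1)*Δ*N² = 512/7
  k=0: +1/(0!*1!*1!*2!*1!*3!) = 1/12
  k=1: −1/(1!*0!*0!*1!*2!*4!) = -1/48
Σ = 1/16  ⇒  CG² = 512/7*1/16² = 2/7
CG = +√(2/7) = +0.534522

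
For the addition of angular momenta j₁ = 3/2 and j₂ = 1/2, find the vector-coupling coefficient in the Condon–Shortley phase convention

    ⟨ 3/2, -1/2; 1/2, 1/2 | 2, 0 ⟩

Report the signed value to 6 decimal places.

j₁+j₂−J=0  J+j₁−j₂=3  J−j₁+j₂=1  j₁+j₂+J+1=5
(j₁±m₁, j₂±m₂, J±M) = (1,2,1,0,2,2)
P² = 2
sum k=0..0:
  [0] +1/2 = 1/2
S = 1/2
C² = P²·S² = 1/2 ; C = +0.707107

+0.707107  (= +√(1/2))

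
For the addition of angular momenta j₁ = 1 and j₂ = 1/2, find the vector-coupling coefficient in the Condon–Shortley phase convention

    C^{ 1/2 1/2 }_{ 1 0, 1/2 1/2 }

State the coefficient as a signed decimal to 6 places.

√[2·1!1!0!/3! · 1!1!1!0!1!0!] = √(1/3)
  +(−1)^1/∏(1,0,0,0,1,0)! = -1  (running -1)
⟨..|..⟩ = √(1/3)·(-1) = -0.577350

−√(1/3) ≈ -0.577350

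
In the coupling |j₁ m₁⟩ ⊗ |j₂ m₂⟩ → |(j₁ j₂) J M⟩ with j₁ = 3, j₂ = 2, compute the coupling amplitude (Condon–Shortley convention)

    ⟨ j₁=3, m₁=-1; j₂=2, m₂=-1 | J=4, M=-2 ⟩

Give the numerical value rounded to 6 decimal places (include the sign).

+0.188982  (= +√(1/28))

√[9·1!5!3!/10! · 2!4!1!3!2!6!] = √(5184/7)
  +(−1)^0/∏(0,1,4,1,1,2)! = 1/48  (running 1/48)
  +(−1)^1/∏(1,0,3,0,2,3)! = -1/72  (running 1/144)
⟨..|..⟩ = √(5184/7)·(1/144) = +0.188982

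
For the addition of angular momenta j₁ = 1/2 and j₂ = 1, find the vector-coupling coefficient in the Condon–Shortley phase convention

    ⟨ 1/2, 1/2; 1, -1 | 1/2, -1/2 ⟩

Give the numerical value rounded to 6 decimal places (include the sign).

√[2·1!0!1!/3! · 1!0!0!2!0!1!] = √(2/3)
  +(−1)^0/∏(0,1,0,0,0,1)! = 1  (running 1)
⟨..|..⟩ = √(2/3)·(1) = +0.816497

+0.816497  (= +√(2/3))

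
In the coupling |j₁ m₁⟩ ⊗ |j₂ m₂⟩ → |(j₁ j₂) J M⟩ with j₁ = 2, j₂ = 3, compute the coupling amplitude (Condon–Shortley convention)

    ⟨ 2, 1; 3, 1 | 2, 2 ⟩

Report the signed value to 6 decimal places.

−√(3/14) = -0.462910

√[5·3!1!3!/8! · 3!1!4!2!4!0!] = √(216/7)
  +(−1)^1/∏(1,2,0,3,1,0)! = -1/12  (running -1/12)
⟨..|..⟩ = √(216/7)·(-1/12) = -0.462910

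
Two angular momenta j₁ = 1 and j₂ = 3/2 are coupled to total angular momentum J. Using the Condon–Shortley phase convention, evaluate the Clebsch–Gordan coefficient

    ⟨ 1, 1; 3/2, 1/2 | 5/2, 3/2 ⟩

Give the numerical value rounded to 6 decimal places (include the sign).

√[6·0!2!3!/6! · 2!0!2!1!4!1!] = √(48/5)
  +(−1)^0/∏(0,0,0,2,2,1)! = 1/4  (running 1/4)
⟨..|..⟩ = √(48/5)·(1/4) = +0.774597

+√(3/5) = +0.774597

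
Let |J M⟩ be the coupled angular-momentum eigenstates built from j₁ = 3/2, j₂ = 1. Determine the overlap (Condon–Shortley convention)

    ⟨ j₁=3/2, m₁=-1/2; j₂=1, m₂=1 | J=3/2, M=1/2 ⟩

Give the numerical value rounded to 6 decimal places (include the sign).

√[4·1!2!1!/5! · 1!2!2!0!2!1!] = √(8/15)
  +(−1)^1/∏(1,0,1,1,1,0)! = -1  (running -1)
⟨..|..⟩ = √(8/15)·(-1) = -0.730297

−√(8/15) = -0.730297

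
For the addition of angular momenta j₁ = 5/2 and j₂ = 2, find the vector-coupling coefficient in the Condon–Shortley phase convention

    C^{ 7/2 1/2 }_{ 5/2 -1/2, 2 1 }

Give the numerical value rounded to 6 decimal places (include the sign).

-0.557773  (= −√(14/45))

√[8·1!4!3!/9! · 2!3!3!1!4!3!] = √(1152/35)
  +(−1)^0/∏(0,1,3,3,1,0)! = 1/36  (running 1/36)
  +(−1)^1/∏(1,0,2,2,2,1)! = -1/8  (running -7/72)
⟨..|..⟩ = √(1152/35)·(-7/72) = -0.557773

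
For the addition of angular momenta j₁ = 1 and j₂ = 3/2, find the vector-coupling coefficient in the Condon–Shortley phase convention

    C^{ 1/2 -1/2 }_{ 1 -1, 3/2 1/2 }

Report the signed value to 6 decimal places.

+0.408248

j₁+j₂−J=2  J+j₁−j₂=0  J−j₁+j₂=1  j₁+j₂+J+1=4
(j₁±m₁, j₂±m₂, J±M) = (0,2,2,1,0,1)
P² = 2/3
sum k=2..2:
  [2] +1/2 = 1/2
S = 1/2
C² = P²·S² = 1/6 ; C = +0.408248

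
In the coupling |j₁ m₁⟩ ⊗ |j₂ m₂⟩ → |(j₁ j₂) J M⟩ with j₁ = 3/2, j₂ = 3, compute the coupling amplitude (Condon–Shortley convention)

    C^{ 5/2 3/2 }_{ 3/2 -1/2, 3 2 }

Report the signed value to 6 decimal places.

+0.267261

triangle: 2!×1!×4!/8! = 48/40320
(j±m)!: 1!×2!×5!×1!×4!×1! = 5760
prefactor² = (2J+1)×Δ×N² = 288/7
  k=1: −1/(1!×1!×1!×4!×0!×0!) = -1/24
  k=2: +1/(2!×0!×0!×3!×1!×1!) = 1/12
Σ = 1/24  ⇒  CG² = 288/7×1/24² = 1/14
CG = +√(1/14) = +0.267261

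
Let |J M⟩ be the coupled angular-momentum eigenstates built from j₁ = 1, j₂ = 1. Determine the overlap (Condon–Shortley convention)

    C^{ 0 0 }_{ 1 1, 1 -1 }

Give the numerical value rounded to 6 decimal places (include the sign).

+0.577350

triangle: 2!*0!*0!/3! = 2/6
(j±m)!: 2!*0!*0!*2!*0!*0! = 4
prefactor² = (2J+1)*Δ*N² = 4/3
  k=0: +1/(0!*2!*0!*0!*0!*0!) = 1/2
Σ = 1/2  ⇒  CG² = 4/3*1/2² = 1/3
CG = +√(1/3) = +0.577350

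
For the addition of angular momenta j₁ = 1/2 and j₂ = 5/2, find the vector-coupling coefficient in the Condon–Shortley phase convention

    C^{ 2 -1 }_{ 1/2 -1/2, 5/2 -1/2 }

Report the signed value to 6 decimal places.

√[5·1!0!4!/6! · 0!1!2!3!1!3!] = √(12)
  +(−1)^1/∏(1,0,0,1,0,3)! = -1/6  (running -1/6)
⟨..|..⟩ = √(12)·(-1/6) = -0.577350

−√(1/3) = -0.577350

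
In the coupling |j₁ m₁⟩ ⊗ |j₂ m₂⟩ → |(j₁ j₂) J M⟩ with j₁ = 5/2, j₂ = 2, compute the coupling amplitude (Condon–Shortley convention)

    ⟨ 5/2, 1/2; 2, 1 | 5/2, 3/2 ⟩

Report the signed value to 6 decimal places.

−√(6/35) = -0.414039

j₁+j₂−J=2  J+j₁−j₂=3  J−j₁+j₂=2  j₁+j₂+J+1=8
(j₁±m₁, j₂±m₂, J±M) = (3,2,3,1,4,1)
P² = 216/35
sum k=1..2:
  [1] −1/4 = -1/4
  [2] +1/12 = 1/12
S = -1/6
C² = P²·S² = 6/35 ; C = -0.414039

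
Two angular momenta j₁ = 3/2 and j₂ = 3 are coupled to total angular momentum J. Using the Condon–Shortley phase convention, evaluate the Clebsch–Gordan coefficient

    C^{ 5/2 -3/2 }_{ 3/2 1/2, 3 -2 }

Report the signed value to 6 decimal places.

j₁+j₂−J=2  J+j₁−j₂=1  J−j₁+j₂=4  j₁+j₂+J+1=8
(j₁±m₁, j₂±m₂, J±M) = (2,1,1,5,1,4)
P² = 288/7
sum k=0..1:
  [0] +1/12 = 1/12
  [1] −1/24 = -1/24
S = 1/24
C² = P²·S² = 1/14 ; C = +0.267261

+0.267261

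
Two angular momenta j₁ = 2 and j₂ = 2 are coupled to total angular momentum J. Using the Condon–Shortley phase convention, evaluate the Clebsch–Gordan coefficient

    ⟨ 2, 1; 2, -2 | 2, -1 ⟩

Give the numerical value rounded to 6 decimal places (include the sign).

triangle: 2!·2!·2!/7! = 8/5040
(j±m)!: 3!·1!·0!·4!·1!·3! = 864
prefactor² = (2J+1)·Δ·N² = 48/7
  k=0: +1/(0!·2!·1!·0!·1!·2!) = 1/4
Σ = 1/4  ⇒  CG² = 48/7·1/4² = 3/7
CG = +√(3/7) = +0.654654

+0.654654  (= +√(3/7))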